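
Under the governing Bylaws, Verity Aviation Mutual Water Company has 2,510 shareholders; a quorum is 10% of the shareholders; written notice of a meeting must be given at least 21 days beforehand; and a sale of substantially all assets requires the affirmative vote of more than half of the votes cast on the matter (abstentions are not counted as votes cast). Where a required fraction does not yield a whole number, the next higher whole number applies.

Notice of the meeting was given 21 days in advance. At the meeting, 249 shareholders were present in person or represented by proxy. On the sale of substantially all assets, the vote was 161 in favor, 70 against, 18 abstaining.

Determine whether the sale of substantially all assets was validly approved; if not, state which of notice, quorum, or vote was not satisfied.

Invalid — quorum requirement not satisfied.

Notice: 21 days given; 21 required. Satisfied.
Quorum: 10% of 2,510 = 251; 249 present. Not satisfied.
Vote: requires a majority of the votes cast (249 − 18 abstaining = 231); a majority of 231 is 116, so 116 needed; 161 in favor. Satisfied.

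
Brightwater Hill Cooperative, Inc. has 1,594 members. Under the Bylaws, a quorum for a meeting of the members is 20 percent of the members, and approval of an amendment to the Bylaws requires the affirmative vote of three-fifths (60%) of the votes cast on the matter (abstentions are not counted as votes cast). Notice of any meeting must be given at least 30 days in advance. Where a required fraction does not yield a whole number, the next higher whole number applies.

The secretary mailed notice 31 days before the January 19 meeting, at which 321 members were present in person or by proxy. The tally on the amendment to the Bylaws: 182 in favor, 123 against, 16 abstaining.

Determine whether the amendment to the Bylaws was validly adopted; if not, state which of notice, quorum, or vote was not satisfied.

Invalid — vote requirement not satisfied.

Notice: 31 days given; 30 required. Satisfied.
Quorum: 20% of 1,594 = 318.80, rounded up to 319; 321 present. Satisfied.
Vote: requires three-fifths of the votes cast (321 − 16 abstaining = 305); 3/5 of 305 = 183, so 183 needed; 182 in favor. Not satisfied.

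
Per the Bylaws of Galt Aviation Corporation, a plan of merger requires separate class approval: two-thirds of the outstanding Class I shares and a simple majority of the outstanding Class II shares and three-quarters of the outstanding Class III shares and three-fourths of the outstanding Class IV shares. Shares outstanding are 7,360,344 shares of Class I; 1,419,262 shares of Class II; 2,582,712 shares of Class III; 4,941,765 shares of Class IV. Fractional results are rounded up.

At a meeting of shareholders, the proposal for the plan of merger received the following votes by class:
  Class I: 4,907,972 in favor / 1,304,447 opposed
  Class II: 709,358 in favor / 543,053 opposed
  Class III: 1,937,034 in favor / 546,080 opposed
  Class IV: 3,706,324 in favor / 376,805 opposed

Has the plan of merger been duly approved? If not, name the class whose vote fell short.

Not approved — the Class II shares did not give the required vote.

Class I: 2/3 of 7360344 = 4906896; 4,906,896 required, 4,907,972 in favor — approved.
Class II: a majority of 1419262 is 709632; 709,632 required, 709,358 in favor — not approved.
Class III: 3/4 of 2582712 = 1937034; 1,937,034 required, 1,937,034 in favor — approved.
Class IV: 3/4 of 4941765 = 3706323.75, rounded up to 3706324; 3,706,324 required, 3,706,324 in favor — approved.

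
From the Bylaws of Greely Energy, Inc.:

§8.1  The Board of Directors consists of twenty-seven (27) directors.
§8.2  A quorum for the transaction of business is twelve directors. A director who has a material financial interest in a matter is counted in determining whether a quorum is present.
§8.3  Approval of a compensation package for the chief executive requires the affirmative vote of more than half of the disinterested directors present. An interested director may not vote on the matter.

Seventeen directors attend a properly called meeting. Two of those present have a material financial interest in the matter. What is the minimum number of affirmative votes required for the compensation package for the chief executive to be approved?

8

The compensation package for the chief executive requires a majority of the disinterested directors present (17 − 2 = 15).
A majority of 15 is 8.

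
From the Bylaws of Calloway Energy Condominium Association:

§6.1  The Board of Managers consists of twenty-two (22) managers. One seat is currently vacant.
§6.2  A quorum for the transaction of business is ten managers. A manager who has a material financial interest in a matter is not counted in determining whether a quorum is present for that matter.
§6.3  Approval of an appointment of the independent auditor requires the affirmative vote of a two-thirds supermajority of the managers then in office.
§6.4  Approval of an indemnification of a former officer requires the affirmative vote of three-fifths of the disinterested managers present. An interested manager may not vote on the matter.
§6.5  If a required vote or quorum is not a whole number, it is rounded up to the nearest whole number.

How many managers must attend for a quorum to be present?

The quorum is fixed at 10.

10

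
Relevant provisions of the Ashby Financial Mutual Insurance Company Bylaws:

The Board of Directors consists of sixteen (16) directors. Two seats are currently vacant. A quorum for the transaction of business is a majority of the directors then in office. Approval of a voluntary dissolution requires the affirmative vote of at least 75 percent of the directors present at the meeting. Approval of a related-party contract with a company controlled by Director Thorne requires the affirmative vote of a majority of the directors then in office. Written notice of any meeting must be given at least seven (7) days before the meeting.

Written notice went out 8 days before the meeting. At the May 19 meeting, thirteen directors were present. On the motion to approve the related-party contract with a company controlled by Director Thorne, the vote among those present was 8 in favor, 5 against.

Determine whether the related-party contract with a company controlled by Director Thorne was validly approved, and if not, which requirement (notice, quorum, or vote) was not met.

Valid — all requirements satisfied.

Notice: 8 days given; 7 required (8 ≥ 7). Satisfied.
Quorum: 13 present; quorum is 8. Satisfied.
Vote: the related-party contract with a company controlled by Director Thorne requires a majority of the directors then in office (14). A majority of 14 is 8, so 8 affirmative votes are needed; 8 voted in favor. Satisfied.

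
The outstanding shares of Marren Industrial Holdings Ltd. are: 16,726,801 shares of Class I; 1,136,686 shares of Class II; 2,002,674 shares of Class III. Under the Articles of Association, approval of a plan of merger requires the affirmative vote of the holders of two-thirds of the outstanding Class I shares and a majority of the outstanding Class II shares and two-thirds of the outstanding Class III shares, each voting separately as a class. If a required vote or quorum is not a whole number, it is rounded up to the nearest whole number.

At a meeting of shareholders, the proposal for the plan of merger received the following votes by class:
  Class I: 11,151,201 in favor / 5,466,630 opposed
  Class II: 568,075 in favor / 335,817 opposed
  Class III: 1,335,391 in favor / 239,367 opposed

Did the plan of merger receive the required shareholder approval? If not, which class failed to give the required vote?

Class I: 2/3 of 16726801 = 11151200.67, rounded up to 11151201; 11,151,201 required, 11,151,201 in favor — approved.
Class II: a majority of 1136686 is 568344; 568,344 required, 568,075 in favor — not approved.
Class III: 2/3 of 2002674 = 1335116; 1,335,116 required, 1,335,391 in favor — approved.

Not approved — the Class II shares did not give the required vote.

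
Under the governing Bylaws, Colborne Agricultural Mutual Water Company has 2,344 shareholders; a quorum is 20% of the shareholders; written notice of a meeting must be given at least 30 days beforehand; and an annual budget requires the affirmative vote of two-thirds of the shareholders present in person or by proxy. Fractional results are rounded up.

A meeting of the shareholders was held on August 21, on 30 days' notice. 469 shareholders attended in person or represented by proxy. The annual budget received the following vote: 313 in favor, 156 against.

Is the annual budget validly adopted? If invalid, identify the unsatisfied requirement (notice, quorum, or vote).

Valid — all requirements satisfied.

Notice: 30 days given; 30 required. Satisfied.
Quorum: 20% of 2,344 = 468.80, rounded up to 469; 469 present. Satisfied.
Vote: requires two-thirds of those present (469); 2/3 of 469 = 312.67, rounded up to 313, so 313 needed; 313 in favor. Satisfied.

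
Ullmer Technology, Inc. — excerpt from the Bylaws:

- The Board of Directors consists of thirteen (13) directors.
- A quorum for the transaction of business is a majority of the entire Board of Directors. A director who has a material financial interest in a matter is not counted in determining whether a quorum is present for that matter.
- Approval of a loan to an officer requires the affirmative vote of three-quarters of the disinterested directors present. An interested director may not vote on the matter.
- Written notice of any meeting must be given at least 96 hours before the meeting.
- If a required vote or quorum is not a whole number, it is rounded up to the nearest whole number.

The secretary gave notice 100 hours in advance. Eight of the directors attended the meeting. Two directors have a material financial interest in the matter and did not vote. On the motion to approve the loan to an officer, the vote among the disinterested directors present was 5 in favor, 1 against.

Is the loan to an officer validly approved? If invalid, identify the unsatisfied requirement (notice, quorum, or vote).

Notice: 100 hours given; 96 required (100 ≥ 96). Satisfied.
Quorum: 8 present, but the 2 interested directors do not count, leaving 6. Quorum is 7. Not satisfied.
Vote: the loan to an officer requires three-fourths of the disinterested directors present (8 − 2 = 6). 3/4 of 6 = 4.50, rounded up to 5, so 5 affirmative votes are needed; 5 voted in favor. Satisfied. (Moot — without a quorum no business can be validly transacted.)

Invalid — quorum requirement not satisfied.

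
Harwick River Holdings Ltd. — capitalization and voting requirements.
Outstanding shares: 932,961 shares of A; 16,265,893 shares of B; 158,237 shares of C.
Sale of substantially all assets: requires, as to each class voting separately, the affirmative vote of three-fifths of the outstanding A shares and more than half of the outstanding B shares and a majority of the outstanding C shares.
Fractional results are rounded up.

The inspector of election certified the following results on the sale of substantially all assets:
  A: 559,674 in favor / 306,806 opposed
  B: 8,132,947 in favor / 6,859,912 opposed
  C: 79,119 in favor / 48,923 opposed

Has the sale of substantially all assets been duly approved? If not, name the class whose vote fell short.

A: 3/5 of 932961 = 559776.60, rounded up to 559777; 559,777 required, 559,674 in favor — not approved.
B: a majority of 16265893 is 8132947; 8,132,947 required, 8,132,947 in favor — approved.
C: a majority of 158237 is 79119; 79,119 required, 79,119 in favor — approved.

Not approved — the A shares did not give the required vote.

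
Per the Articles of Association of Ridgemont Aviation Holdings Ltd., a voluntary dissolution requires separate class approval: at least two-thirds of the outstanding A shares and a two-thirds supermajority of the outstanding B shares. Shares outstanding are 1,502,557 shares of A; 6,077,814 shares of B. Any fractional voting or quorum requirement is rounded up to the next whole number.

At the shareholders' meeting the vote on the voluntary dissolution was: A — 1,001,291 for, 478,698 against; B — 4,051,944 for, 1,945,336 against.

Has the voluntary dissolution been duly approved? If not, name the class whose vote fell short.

A: 2/3 of 1502557 = 1001704.67, rounded up to 1001705; 1,001,705 required, 1,001,291 in favor — not approved.
B: 2/3 of 6077814 = 4051876; 4,051,876 required, 4,051,944 in favor — approved.

Not approved — the A shares did not give the required vote.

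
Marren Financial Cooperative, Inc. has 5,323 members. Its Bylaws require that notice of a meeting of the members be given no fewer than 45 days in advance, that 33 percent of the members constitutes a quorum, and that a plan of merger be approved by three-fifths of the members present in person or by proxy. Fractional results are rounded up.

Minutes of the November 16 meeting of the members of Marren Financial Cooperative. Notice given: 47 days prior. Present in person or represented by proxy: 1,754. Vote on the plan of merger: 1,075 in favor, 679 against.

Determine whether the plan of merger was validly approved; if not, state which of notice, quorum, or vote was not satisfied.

Invalid — quorum requirement not satisfied.

Notice: 47 days given; 45 required. Satisfied.
Quorum: 33% of 5,323 = 1,756.59, rounded up to 1,757; 1,754 present. Not satisfied.
Vote: requires three-fifths of those present (1,754); 3/5 of 1754 = 1052.40, rounded up to 1053, so 1,053 needed; 1,075 in favor. Satisfied.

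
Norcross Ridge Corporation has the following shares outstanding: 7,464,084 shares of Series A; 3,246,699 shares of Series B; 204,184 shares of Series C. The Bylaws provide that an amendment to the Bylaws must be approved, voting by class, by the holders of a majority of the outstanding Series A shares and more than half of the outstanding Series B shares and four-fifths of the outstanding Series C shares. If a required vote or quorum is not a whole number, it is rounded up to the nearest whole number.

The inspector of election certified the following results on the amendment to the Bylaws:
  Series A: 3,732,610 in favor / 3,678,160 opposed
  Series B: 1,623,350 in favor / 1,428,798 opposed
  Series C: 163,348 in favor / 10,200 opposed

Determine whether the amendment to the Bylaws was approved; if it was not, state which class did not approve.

Series A: a majority of 7464084 is 3732043; 3,732,043 required, 3,732,610 in favor — approved.
Series B: a majority of 3246699 is 1623350; 1,623,350 required, 1,623,350 in favor — approved.
Series C: 4/5 of 204184 = 163347.20, rounded up to 163348; 163,348 required, 163,348 in favor — approved.

Approved — every class gave the required vote.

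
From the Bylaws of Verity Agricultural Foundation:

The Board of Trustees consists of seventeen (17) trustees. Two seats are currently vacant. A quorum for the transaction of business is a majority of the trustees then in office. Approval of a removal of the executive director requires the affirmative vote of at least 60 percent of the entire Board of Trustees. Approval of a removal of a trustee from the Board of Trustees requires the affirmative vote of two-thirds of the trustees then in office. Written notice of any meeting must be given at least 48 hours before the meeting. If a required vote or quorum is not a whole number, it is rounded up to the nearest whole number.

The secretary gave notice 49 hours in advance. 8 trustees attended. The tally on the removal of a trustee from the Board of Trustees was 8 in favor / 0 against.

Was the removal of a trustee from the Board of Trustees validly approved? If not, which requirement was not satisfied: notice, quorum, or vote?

Invalid — vote requirement not satisfied.

Notice: 49 hours given; 48 required (49 ≥ 48). Satisfied.
Quorum: 8 present; quorum is 8. Satisfied.
Vote: the removal of a trustee from the Board of Trustees requires two-thirds of the trustees then in office (15). 2/3 of 15 = 10, so 10 affirmative votes are needed; 8 voted in favor. Not satisfied.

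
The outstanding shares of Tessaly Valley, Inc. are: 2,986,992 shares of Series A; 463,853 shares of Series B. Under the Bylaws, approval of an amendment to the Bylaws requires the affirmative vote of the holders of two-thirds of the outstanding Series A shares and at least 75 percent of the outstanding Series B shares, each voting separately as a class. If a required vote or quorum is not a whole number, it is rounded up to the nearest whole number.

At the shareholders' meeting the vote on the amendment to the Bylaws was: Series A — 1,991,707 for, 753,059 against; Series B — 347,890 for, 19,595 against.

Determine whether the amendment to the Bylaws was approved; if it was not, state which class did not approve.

Series A: 2/3 of 2986992 = 1991328; 1,991,328 required, 1,991,707 in favor — approved.
Series B: 3/4 of 463853 = 347889.75, rounded up to 347890; 347,890 required, 347,890 in favor — approved.

Approved — every class gave the required vote.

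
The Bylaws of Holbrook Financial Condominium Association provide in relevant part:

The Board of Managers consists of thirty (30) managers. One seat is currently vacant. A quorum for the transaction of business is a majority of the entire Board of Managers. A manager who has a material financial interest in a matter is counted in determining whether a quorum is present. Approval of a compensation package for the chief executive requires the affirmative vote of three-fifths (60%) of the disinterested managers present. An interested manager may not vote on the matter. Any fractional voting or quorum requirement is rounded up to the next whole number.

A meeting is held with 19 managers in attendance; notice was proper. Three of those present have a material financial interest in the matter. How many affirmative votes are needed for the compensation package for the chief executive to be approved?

The compensation package for the chief executive requires three-fifths of the disinterested managers present (19 − 3 = 16).
3/5 of 16 = 9.60, rounded up to 10.

10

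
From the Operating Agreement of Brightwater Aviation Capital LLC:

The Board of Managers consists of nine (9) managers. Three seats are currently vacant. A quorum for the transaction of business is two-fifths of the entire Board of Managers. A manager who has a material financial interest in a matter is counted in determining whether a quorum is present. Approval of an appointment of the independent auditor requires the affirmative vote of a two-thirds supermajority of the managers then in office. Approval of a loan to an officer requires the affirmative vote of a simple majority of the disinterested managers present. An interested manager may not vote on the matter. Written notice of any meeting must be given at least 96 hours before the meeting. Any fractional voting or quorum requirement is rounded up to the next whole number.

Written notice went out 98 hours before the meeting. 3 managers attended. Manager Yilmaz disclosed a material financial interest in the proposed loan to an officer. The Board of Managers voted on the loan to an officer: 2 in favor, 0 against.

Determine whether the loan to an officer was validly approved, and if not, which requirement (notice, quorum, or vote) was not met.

Notice: 98 hours given; 96 required (98 ≥ 96). Satisfied.
Quorum: 3 present (interested managers count toward quorum); quorum is 4. Not satisfied.
Vote: the loan to an officer requires a majority of the disinterested managers present (3 − 1 = 2). A majority of 2 is 2, so 2 affirmative votes are needed; 2 voted in favor. Satisfied. (Moot — without a quorum no business can be validly transacted.)

Invalid — quorum requirement not satisfied.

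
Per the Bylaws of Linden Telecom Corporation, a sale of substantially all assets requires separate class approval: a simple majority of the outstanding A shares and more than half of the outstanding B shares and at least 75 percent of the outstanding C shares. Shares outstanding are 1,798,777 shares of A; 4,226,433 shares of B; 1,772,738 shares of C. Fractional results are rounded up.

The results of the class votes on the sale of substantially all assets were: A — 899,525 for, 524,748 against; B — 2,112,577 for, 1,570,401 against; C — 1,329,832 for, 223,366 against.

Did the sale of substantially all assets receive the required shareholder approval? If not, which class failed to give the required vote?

A: a majority of 1798777 is 899389; 899,389 required, 899,525 in favor — approved.
B: a majority of 4226433 is 2113217; 2,113,217 required, 2,112,577 in favor — not approved.
C: 3/4 of 1772738 = 1329553.50, rounded up to 1329554; 1,329,554 required, 1,329,832 in favor — approved.

Not approved — the B shares did not give the required vote.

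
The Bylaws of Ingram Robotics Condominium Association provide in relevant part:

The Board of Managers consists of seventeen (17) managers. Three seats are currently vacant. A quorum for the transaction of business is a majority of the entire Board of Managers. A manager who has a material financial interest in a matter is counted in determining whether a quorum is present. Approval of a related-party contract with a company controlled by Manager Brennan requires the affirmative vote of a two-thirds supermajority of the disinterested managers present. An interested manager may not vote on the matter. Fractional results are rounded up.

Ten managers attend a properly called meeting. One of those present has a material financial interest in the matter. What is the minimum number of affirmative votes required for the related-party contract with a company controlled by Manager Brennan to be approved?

6

The related-party contract with a company controlled by Manager Brennan requires two-thirds of the disinterested managers present (10 − 1 = 9).
2/3 of 9 = 6.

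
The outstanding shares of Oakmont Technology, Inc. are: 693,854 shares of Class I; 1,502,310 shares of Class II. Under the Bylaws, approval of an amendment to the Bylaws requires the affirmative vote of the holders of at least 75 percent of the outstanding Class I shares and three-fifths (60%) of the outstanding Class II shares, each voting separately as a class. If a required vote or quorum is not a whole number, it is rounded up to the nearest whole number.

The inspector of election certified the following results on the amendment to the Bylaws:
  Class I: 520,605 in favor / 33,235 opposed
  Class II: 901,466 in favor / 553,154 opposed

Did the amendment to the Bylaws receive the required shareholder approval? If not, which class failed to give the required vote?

Approved — every class gave the required vote.

Class I: 3/4 of 693854 = 520390.50, rounded up to 520391; 520,391 required, 520,605 in favor — approved.
Class II: 3/5 of 1502310 = 901386; 901,386 required, 901,466 in favor — approved.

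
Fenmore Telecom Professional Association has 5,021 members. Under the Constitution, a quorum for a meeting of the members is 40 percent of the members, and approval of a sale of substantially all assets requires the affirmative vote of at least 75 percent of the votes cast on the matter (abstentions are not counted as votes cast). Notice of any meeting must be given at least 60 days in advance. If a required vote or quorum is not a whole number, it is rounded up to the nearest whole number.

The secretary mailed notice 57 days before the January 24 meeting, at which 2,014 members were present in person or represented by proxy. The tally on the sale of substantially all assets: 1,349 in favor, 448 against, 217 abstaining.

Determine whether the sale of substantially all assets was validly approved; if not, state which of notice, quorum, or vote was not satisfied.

Notice: 57 days given; 60 required. Not satisfied.
Quorum: 40% of 5,021 = 2,008.40, rounded up to 2,009; 2,014 present. Satisfied.
Vote: requires three-fourths of the votes cast (2,014 − 217 abstaining = 1,797); 3/4 of 1797 = 1347.75, rounded up to 1348, so 1,348 needed; 1,349 in favor. Satisfied.

Invalid — notice requirement not satisfied.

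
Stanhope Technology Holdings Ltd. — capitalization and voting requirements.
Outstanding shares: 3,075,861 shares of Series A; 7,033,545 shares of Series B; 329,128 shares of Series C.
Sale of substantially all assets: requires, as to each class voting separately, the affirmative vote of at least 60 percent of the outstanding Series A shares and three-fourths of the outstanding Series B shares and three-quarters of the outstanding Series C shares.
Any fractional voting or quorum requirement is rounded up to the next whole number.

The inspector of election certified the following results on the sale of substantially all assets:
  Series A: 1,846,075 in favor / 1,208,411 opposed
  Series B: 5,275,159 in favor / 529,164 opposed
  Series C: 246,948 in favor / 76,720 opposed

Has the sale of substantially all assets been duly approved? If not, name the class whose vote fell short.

Series A: 3/5 of 3075861 = 1845516.60, rounded up to 1845517; 1,845,517 required, 1,846,075 in favor — approved.
Series B: 3/4 of 7033545 = 5275158.75, rounded up to 5275159; 5,275,159 required, 5,275,159 in favor — approved.
Series C: 3/4 of 329128 = 246846; 246,846 required, 246,948 in favor — approved.

Approved — every class gave the required vote.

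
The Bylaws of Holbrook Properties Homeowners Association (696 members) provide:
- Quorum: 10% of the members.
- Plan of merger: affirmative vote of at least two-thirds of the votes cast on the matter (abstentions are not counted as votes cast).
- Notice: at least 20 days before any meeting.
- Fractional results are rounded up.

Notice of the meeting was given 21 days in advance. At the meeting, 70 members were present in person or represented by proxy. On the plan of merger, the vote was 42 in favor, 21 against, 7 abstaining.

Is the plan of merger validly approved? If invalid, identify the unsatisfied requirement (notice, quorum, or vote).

Notice: 21 days given; 20 required. Satisfied.
Quorum: 10% of 696 = 69.60, rounded up to 70; 70 present. Satisfied.
Vote: requires two-thirds of the votes cast (70 − 7 abstaining = 63); 2/3 of 63 = 42, so 42 needed; 42 in favor. Satisfied.

Valid — all requirements satisfied.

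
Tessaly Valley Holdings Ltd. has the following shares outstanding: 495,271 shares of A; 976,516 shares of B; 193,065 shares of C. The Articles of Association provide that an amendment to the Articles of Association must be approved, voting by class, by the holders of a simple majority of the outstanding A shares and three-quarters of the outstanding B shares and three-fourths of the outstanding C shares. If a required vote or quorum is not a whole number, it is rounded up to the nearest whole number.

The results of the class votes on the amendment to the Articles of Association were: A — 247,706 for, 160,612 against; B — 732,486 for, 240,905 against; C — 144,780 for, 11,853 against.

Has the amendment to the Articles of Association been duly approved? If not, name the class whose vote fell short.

A: a majority of 495271 is 247636; 247,636 required, 247,706 in favor — approved.
B: 3/4 of 976516 = 732387; 732,387 required, 732,486 in favor — approved.
C: 3/4 of 193065 = 144798.75, rounded up to 144799; 144,799 required, 144,780 in favor — not approved.

Not approved — the C shares did not give the required vote.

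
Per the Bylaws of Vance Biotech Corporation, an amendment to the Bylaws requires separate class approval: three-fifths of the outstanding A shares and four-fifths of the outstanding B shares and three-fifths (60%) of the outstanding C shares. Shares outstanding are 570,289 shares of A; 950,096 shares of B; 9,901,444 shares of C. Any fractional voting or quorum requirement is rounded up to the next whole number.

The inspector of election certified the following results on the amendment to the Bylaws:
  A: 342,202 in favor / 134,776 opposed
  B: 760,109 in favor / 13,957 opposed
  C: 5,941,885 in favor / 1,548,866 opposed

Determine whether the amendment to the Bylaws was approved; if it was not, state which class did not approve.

Approved — every class gave the required vote.

A: 3/5 of 570289 = 342173.40, rounded up to 342174; 342,174 required, 342,202 in favor — approved.
B: 4/5 of 950096 = 760076.80, rounded up to 760077; 760,077 required, 760,109 in favor — approved.
C: 3/5 of 9901444 = 5940866.40, rounded up to 5940867; 5,940,867 required, 5,941,885 in favor — approved.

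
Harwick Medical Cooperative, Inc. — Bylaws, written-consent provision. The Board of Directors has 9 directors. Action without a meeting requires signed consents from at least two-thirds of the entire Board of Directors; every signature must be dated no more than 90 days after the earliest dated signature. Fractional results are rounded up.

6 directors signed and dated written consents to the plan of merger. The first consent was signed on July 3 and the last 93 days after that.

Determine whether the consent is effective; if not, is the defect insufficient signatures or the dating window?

Signatures required: at least two-thirds of 9 — 2/3 of 9 = 6, so 6 needed; 6 signed. Sufficient.
Dating window: the latest signature is 93 days after the earliest; the limit is 90 days. Outside the window.

Not effective — dating-window requirement not satisfied.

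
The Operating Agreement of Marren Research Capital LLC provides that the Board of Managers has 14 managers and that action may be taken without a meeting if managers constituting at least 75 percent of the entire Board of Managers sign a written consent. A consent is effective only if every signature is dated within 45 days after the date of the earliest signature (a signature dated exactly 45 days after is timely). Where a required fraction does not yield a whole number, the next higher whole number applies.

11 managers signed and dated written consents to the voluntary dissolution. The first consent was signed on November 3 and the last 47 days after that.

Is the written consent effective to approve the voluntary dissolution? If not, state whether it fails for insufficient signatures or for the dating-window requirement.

Signatures required: at least 75 percent of 14 — 3/4 of 14 = 10.50, rounded up to 11, so 11 needed; 11 signed. Sufficient.
Dating window: the latest signature is 47 days after the earliest; the limit is 45 days. Outside the window.

Not effective — dating-window requirement not satisfied.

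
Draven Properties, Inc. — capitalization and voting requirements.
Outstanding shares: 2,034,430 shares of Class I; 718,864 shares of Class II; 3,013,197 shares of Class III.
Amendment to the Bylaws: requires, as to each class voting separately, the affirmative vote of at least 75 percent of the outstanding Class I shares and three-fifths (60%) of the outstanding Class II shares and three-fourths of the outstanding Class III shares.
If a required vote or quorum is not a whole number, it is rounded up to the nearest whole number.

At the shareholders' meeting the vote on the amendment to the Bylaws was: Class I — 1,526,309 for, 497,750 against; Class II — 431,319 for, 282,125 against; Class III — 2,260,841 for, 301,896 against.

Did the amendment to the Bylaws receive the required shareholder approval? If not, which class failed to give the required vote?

Class I: 3/4 of 2034430 = 1525822.50, rounded up to 1525823; 1,525,823 required, 1,526,309 in favor — approved.
Class II: 3/5 of 718864 = 431318.40, rounded up to 431319; 431,319 required, 431,319 in favor — approved.
Class III: 3/4 of 3013197 = 2259897.75, rounded up to 2259898; 2,259,898 required, 2,260,841 in favor — approved.

Approved — every class gave the required vote.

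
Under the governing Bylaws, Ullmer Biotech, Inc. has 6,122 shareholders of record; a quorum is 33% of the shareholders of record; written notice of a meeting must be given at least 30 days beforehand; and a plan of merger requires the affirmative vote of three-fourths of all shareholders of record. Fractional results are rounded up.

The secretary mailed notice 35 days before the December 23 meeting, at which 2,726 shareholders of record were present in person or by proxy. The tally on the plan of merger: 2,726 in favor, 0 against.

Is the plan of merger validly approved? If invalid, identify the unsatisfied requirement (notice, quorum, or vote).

Invalid — vote requirement not satisfied.

Notice: 35 days given; 30 required. Satisfied.
Quorum: 33% of 6,122 = 2,020.26, rounded up to 2,021; 2,726 present. Satisfied.
Vote: requires three-fourths of all shareholders of record (6,122); 3/4 of 6122 = 4591.50, rounded up to 4592, so 4,592 needed; 2,726 in favor. Not satisfied.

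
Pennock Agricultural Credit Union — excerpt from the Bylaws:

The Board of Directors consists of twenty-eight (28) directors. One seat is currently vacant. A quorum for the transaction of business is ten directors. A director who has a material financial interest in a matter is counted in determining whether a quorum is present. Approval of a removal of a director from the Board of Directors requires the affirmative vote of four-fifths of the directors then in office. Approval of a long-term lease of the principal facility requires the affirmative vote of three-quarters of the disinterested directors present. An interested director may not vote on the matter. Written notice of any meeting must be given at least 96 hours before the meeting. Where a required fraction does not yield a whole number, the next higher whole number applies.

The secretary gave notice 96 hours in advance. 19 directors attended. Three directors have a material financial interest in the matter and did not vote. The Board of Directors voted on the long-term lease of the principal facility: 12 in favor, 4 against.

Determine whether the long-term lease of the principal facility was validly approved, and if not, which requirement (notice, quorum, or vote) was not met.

Notice: 96 hours given; 96 required (96 ≥ 96). Satisfied.
Quorum: 19 present (interested directors count toward quorum); quorum is 10. Satisfied.
Vote: the long-term lease of the principal facility requires three-fourths of the disinterested directors present (19 − 3 = 16). 3/4 of 16 = 12, so 12 affirmative votes are needed; 12 voted in favor. Satisfied.

Valid — all requirements satisfied.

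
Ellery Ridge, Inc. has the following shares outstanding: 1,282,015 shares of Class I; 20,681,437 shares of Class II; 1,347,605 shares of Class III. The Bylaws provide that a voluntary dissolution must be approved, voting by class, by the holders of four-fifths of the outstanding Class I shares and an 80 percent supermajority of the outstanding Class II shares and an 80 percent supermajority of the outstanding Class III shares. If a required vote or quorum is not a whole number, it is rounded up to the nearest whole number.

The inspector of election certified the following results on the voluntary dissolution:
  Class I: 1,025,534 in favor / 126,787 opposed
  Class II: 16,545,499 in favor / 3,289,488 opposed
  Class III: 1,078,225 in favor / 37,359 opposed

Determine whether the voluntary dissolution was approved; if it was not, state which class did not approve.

Class I: 4/5 of 1282015 = 1025612; 1,025,612 required, 1,025,534 in favor — not approved.
Class II: 4/5 of 20681437 = 16545149.60, rounded up to 16545150; 16,545,150 required, 16,545,499 in favor — approved.
Class III: 4/5 of 1347605 = 1078084; 1,078,084 required, 1,078,225 in favor — approved.

Not approved — the Class I shares did not give the required vote.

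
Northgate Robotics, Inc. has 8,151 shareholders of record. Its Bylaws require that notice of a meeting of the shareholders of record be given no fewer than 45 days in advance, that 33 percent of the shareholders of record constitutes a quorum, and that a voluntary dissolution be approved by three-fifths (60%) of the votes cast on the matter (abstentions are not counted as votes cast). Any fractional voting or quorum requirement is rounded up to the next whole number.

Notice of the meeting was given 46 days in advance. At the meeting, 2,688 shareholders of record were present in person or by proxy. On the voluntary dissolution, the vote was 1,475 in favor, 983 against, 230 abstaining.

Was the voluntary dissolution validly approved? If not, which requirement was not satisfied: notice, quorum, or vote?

Invalid — quorum requirement not satisfied.

Notice: 46 days given; 45 required. Satisfied.
Quorum: 33% of 8,151 = 2,689.83, rounded up to 2,690; 2,688 present. Not satisfied.
Vote: requires three-fifths of the votes cast (2,688 − 230 abstaining = 2,458); 3/5 of 2458 = 1474.80, rounded up to 1475, so 1,475 needed; 1,475 in favor. Satisfied.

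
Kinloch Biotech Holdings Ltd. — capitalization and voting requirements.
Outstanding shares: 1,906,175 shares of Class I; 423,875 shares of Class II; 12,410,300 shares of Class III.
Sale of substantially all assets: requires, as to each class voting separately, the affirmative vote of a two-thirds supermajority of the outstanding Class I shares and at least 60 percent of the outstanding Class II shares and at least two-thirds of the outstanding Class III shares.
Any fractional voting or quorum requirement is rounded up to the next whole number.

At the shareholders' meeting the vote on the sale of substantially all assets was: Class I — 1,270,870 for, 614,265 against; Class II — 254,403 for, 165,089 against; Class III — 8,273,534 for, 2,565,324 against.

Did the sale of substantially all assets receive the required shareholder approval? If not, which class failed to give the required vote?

Approved — every class gave the required vote.

Class I: 2/3 of 1906175 = 1270783.33, rounded up to 1270784; 1,270,784 required, 1,270,870 in favor — approved.
Class II: 3/5 of 423875 = 254325; 254,325 required, 254,403 in favor — approved.
Class III: 2/3 of 12410300 = 8273533.33, rounded up to 8273534; 8,273,534 required, 8,273,534 in favor — approved.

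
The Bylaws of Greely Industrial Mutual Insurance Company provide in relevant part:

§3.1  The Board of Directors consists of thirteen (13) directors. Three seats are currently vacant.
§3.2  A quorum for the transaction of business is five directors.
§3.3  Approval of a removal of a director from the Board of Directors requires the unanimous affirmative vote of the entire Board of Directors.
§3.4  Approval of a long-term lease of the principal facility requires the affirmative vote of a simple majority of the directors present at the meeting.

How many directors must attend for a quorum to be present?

The quorum is fixed at 5.

5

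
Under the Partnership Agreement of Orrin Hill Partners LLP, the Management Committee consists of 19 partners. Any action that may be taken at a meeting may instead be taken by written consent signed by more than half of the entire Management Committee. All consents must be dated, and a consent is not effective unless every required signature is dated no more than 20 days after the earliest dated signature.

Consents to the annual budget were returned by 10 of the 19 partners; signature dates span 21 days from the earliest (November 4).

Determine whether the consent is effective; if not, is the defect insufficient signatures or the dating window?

Signatures required: more than half of 19 — a majority of 19 is 10, so 10 needed; 10 signed. Sufficient.
Dating window: the latest signature is 21 days after the earliest; the limit is 20 days. Outside the window.

Not effective — dating-window requirement not satisfied.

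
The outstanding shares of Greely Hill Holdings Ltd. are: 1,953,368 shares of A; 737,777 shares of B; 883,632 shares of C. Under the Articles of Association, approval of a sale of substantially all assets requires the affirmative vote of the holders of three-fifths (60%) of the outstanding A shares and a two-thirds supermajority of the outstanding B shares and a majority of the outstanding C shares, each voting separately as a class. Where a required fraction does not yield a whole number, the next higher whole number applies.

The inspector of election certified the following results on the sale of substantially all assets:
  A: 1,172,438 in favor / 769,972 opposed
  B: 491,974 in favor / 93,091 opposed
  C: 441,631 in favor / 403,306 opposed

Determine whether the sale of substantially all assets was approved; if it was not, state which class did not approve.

A: 3/5 of 1953368 = 1172020.80, rounded up to 1172021; 1,172,021 required, 1,172,438 in favor — approved.
B: 2/3 of 737777 = 491851.33, rounded up to 491852; 491,852 required, 491,974 in favor — approved.
C: a majority of 883632 is 441817; 441,817 required, 441,631 in favor — not approved.

Not approved — the C shares did not give the required vote.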